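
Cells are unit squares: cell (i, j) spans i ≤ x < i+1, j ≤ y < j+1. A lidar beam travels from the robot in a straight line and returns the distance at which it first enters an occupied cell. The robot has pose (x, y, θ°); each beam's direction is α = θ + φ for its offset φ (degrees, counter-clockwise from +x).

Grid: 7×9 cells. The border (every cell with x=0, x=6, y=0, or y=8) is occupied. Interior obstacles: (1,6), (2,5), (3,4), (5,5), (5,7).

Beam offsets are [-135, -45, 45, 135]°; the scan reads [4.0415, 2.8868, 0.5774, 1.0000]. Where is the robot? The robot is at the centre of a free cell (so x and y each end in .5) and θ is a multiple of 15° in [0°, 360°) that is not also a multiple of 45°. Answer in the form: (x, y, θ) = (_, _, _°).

(x, y, θ) = (3.5, 1.5, 195°)

The pose lattice has 30·16 = 480 candidates. Test each by forward raycasting.
  (1.5, 7.5, 120°): beam 1 = 4.6587 ≠ 4.0415 ✗
  (2.5, 2.5, 15°): beam 1 = 1.7321 ≠ 4.0415 ✗
  (3.5, 5.5, 30°): beam 1 = 0.5176 ≠ 4.0415 ✗
  (2.5, 3.5, 345°): beam 1 = 1.7321 ≠ 4.0415 ✗
  …
  (3.5, 1.5, 195°): r_1=4.0415, r_2=2.8868, r_3=0.5774, r_4=1.0000 — all match ✓
Unique over the lattice → pose = (3.5, 1.5, 195°).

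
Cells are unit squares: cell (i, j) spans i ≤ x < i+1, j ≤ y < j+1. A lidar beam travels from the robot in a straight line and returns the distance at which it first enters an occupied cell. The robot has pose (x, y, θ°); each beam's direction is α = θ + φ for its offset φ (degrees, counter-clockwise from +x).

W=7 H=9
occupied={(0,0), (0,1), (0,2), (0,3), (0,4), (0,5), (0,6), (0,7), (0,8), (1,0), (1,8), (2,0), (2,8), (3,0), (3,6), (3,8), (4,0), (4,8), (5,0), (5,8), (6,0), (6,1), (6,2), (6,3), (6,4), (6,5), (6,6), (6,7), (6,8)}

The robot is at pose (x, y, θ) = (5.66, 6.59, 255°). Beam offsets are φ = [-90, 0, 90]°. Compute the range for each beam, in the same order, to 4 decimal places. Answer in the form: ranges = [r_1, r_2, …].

beam 1: φ=-90°, α=165°
  direction (-0.9659, 0.2588); cell (5,6); t to first gridline: x 0.6833, y 1.5841 (then +1.0353 / +3.8637)
    (4,6) via x @ 0.6833
    (4,7) via y @ 1.5841
    (3,7) via x @ 1.7186
    (2,7) via x @ 2.7538
    (1,7) via x @ 3.7891
    (0,7) via x @ 4.8244  # hit
  → r_1 = 4.8244
beam 2: φ=0°, α=255°
  direction (-0.2588, -0.9659); cell (5,6); t to first gridline: x 2.5500, y 0.6108 (then +3.8637 / +1.0353)
    (5,5) via y @ 0.6108
    (5,4) via y @ 1.6461
    (4,4) via x @ 2.5500
    (4,3) via y @ 2.6814
    (4,2) via y @ 3.7166
    (4,1) via y @ 4.7519
    (4,0) via y @ 5.7872  # hit
  → r_2 = 5.7872
beam 3: φ=90°, α=345°
  direction (0.9659, -0.2588); cell (5,6); t to first gridline: x 0.3520, y 2.2796 (then +1.0353 / +3.8637)
    (6,6) via x @ 0.3520  # hit
  → r_3 = 0.3520

ranges = [4.8244, 5.7872, 0.3520]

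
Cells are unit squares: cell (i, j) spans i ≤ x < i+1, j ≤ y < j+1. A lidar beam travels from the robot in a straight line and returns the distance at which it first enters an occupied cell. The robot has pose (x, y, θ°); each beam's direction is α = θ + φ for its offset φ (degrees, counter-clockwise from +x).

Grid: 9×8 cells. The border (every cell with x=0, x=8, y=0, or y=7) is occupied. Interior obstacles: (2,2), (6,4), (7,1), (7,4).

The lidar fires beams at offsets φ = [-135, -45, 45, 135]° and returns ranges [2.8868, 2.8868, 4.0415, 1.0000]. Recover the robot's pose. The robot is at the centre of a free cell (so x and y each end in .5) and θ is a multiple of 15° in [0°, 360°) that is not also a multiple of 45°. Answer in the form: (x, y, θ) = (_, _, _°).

Enumerate (i+0.5, j+0.5, θ) over the 38 free cells and 16 admissible headings. For each, cast all 4 beams and compare to the given ranges.
  (3.5, 4.5, 285°): beam 2 = 1.7321 ≠ 2.8868 ✗
  (5.5, 6.5, 210°): beam 1 = 0.5176 ≠ 2.8868 ✗
  (2.5, 5.5, 165°): beam 1 = 3.0000 ≠ 2.8868 ✗
  (3.5, 3.5, 165°): beam 2 = 4.0415 ≠ 2.8868 ✗
  …
  (3.5, 3.5, 75°): r_1=2.8868, r_2=2.8868, r_3=4.0415, r_4=1.0000 — all match ✓
No second candidate reproduces the full scan.

(x, y, θ) = (3.5, 3.5, 75°)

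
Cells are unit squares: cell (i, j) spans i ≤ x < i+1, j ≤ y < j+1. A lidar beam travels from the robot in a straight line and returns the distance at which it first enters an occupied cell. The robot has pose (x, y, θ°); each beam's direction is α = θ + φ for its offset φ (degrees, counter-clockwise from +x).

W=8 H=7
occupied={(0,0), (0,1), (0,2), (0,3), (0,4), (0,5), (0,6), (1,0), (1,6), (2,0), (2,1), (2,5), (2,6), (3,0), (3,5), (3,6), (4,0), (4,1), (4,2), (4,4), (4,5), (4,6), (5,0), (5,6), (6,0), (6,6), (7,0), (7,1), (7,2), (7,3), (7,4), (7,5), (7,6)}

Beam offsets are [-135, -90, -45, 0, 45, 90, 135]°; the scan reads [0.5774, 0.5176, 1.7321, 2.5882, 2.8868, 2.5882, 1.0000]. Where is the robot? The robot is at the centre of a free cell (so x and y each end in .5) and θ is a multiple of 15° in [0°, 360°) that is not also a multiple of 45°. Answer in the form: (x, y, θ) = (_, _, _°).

Candidates: 23 free-cell centres × 16 headings = 368 poses. Raycast each; keep the one whose scan matches to 4 dp.
  (4.5, 3.5, 330°): beam 1 = 3.6235 ≠ 0.5774 ✗
  (6.5, 4.5, 60°): beam 1 = 1.9319 ≠ 0.5774 ✗
  (2.5, 4.5, 150°): beam 1 = 1.5529 ≠ 0.5774 ✗
  (2.5, 3.5, 240°): beam 1 = 1.5529 ≠ 0.5774 ✗
  …
  (3.5, 2.5, 105°): r_1=0.5774, r_2=0.5176, r_3=1.7321, r_4=2.5882, r_5=2.8868, r_6=2.5882, r_7=1.0000 — all match ✓
Unique over the lattice → pose = (3.5, 2.5, 105°).

(x, y, θ) = (3.5, 2.5, 105°)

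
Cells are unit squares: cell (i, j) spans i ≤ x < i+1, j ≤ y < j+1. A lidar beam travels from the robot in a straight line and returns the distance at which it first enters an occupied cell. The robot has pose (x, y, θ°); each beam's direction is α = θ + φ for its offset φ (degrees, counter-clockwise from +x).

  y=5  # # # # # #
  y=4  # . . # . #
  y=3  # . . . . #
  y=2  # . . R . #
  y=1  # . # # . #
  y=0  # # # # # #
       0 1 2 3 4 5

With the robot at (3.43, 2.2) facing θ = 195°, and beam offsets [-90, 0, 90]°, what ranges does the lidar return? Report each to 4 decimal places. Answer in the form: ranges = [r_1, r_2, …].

beam 1: φ=-90°, α=105°
  d=(-0.2588,0.9659)  start (3,2)  tX=1.6614 tY=0.8282  stride 1/|dx|=3.8637 1/|dy|=1.0353
    cross y-line → (3,3), t=0.8282
    cross x-line → (2,3), t=1.6614
    cross y-line → (2,4), t=1.8635
    cross y-line → (2,5), t=2.8988 (wall)
  → r_1 = 2.8988
beam 2: φ=0°, α=195°
  d=(-0.9659,-0.2588)  start (3,2)  tX=0.4452 tY=0.7727  stride 1/|dx|=1.0353 1/|dy|=3.8637
    cross x-line → (2,2), t=0.4452
    cross y-line → (2,1), t=0.7727 (wall)
  → r_2 = 0.7727
beam 3: φ=90°, α=285°
  d=(0.2588,-0.9659)  start (3,2)  tX=2.2023 tY=0.2071  stride 1/|dx|=3.8637 1/|dy|=1.0353
    cross y-line → (3,1), t=0.2071 (wall)
  → r_3 = 0.2071

ranges = [2.8988, 0.7727, 0.2071]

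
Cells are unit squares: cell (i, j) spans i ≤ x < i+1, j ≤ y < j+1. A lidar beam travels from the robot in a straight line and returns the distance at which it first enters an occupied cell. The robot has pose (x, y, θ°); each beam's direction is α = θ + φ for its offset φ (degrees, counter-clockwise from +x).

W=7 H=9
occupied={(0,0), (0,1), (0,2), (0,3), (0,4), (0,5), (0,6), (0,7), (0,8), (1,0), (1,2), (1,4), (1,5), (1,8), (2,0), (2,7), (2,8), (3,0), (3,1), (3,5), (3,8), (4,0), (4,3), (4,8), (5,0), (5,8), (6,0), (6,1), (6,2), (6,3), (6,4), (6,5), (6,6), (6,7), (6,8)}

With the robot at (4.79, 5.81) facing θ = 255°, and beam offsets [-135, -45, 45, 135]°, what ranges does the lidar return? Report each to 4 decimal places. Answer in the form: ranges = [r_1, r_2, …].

beam 1: φ=-135°, α=120°
  dir = (cos 120°, sin 120°) = (-0.5000, 0.8660); from cell (4,5)
  next x-line at t=1.5800, next y-line at t=0.2194; Δt_x=2.0000, Δt_y=1.1547
    y: enter (4,6) at t=0.2194
    y: enter (4,7) at t=1.3741
    x: enter (3,7) at t=1.5800
    y: enter (3,8) at t=2.5288 ← occupied
  → r_1 = 2.5288
beam 2: φ=-45°, α=210°
  dir = (cos 210°, sin 210°) = (-0.8660, -0.5000); from cell (4,5)
  next x-line at t=0.9122, next y-line at t=1.6200; Δt_x=1.1547, Δt_y=2.0000
    x: enter (3,5) at t=0.9122 ← occupied
  → r_2 = 0.9122
beam 3: φ=45°, α=300°
  dir = (cos 300°, sin 300°) = (0.5000, -0.8660); from cell (4,5)
  next x-line at t=0.4200, next y-line at t=0.9353; Δt_x=2.0000, Δt_y=1.1547
    x: enter (5,5) at t=0.4200
    y: enter (5,4) at t=0.9353
    y: enter (5,3) at t=2.0900
    x: enter (6,3) at t=2.4200 ← occupied
  → r_3 = 2.4200
beam 4: φ=135°, α=30°
  dir = (cos 30°, sin 30°) = (0.8660, 0.5000); from cell (4,5)
  next x-line at t=0.2425, next y-line at t=0.3800; Δt_x=1.1547, Δt_y=2.0000
    x: enter (5,5) at t=0.2425
    y: enter (5,6) at t=0.3800
    x: enter (6,6) at t=1.3972 ← occupied
  → r_4 = 1.3972

ranges = [2.5288, 0.9122, 2.4200, 1.3972]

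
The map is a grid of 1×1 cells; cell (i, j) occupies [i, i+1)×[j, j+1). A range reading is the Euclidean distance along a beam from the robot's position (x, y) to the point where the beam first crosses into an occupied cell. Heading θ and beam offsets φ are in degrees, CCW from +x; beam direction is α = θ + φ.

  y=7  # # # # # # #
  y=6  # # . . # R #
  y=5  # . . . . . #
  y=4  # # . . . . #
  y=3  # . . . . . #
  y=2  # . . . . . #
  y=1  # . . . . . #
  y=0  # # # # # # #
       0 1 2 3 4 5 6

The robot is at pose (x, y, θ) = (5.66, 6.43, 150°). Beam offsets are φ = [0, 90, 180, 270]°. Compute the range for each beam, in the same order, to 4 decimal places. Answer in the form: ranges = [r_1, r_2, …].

ranges = [0.7621, 6.2700, 0.3926, 0.6582]

beam 1: φ=0°, α=150°
  dir = (cos 150°, sin 150°) = (-0.8660, 0.5000); from cell (5,6)
  next x-line at t=0.7621, next y-line at t=1.1400; Δt_x=1.1547, Δt_y=2.0000
    x: enter (4,6) at t=0.7621 ← occupied
  → r_1 = 0.7621
beam 2: φ=90°, α=240°
  dir = (cos 240°, sin 240°) = (-0.5000, -0.8660); from cell (5,6)
  next x-line at t=1.3200, next y-line at t=0.4965; Δt_x=2.0000, Δt_y=1.1547
    y: enter (5,5) at t=0.4965
    x: enter (4,5) at t=1.3200
    y: enter (4,4) at t=1.6512
    y: enter (4,3) at t=2.8059
    x: enter (3,3) at t=3.3200
    y: enter (3,2) at t=3.9606
    y: enter (3,1) at t=5.1153
    x: enter (2,1) at t=5.3200
    y: enter (2,0) at t=6.2700 ← occupied
  → r_2 = 6.2700
beam 3: φ=180°, α=330°
  dir = (cos 330°, sin 330°) = (0.8660, -0.5000); from cell (5,6)
  next x-line at t=0.3926, next y-line at t=0.8600; Δt_x=1.1547, Δt_y=2.0000
    x: enter (6,6) at t=0.3926 ← occupied
  → r_3 = 0.3926
beam 4: φ=270°, α=60°
  dir = (cos 60°, sin 60°) = (0.5000, 0.8660); from cell (5,6)
  next x-line at t=0.6800, next y-line at t=0.6582; Δt_x=2.0000, Δt_y=1.1547
    y: enter (5,7) at t=0.6582 ← occupied
  → r_4 = 0.6582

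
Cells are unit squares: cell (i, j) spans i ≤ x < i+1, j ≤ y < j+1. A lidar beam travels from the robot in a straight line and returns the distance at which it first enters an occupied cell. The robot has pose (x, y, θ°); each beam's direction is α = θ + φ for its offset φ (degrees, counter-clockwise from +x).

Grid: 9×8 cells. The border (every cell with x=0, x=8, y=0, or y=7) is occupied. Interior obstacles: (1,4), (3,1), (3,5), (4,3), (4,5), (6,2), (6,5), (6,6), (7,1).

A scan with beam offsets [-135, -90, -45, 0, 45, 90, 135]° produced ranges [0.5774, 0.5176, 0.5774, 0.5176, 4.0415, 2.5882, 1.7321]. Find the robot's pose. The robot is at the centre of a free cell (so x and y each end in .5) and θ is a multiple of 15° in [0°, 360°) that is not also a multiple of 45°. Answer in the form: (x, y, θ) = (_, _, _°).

The pose lattice has 33·16 = 528 candidates. Test each by forward raycasting.
  (1.5, 5.5, 285°): beam 5 = 3.0000 ≠ 4.0415 ✗
  (6.5, 1.5, 165°): beam 4 = 5.6940 ≠ 0.5176 ✗
  (3.5, 6.5, 195°): beam 3 = 1.0000 ≠ 0.5774 ✗
  (3.5, 3.5, 165°): beam 2 = 1.5529 ≠ 0.5176 ✗
  …
  (2.5, 1.5, 15°): r_1=0.5774, r_2=0.5176, r_3=0.5774, r_4=0.5176, r_5=4.0415, r_6=2.5882, r_7=1.7321 — all match ✓
Unique over the lattice → pose = (2.5, 1.5, 15°).

(x, y, θ) = (2.5, 1.5, 15°)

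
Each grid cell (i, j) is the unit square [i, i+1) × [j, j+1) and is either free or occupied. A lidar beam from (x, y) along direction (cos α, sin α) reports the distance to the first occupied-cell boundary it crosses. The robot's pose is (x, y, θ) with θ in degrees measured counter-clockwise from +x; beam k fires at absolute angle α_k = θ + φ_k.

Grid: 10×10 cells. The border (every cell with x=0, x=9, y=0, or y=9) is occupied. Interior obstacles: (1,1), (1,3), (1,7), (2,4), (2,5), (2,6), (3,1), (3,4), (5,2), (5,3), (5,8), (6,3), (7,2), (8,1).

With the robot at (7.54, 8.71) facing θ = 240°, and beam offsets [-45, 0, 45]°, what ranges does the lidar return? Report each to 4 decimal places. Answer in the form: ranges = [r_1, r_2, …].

ranges = [1.5943, 7.7480, 5.6410]

beam 1: φ=-45°, α=195°
  direction (-0.9659, -0.2588); cell (7,8); t to first gridline: x 0.5590, y 2.7432 (then +1.0353 / +3.8637)
    (6,8) via x @ 0.5590
    (5,8) via x @ 1.5943  # hit
  → r_1 = 1.5943
beam 2: φ=0°, α=240°
  direction (-0.5000, -0.8660); cell (7,8); t to first gridline: x 1.0800, y 0.8198 (then +2.0000 / +1.1547)
    (7,7) via y @ 0.8198
    (6,7) via x @ 1.0800
    (6,6) via y @ 1.9745
    (5,6) via x @ 3.0800
    (5,5) via y @ 3.1292
    (5,4) via y @ 4.2839
    (4,4) via x @ 5.0800
    (4,3) via y @ 5.4386
    (4,2) via y @ 6.5933
    (3,2) via x @ 7.0800
    (3,1) via y @ 7.7480  # hit
  → r_2 = 7.7480
beam 3: φ=45°, α=285°
  direction (0.2588, -0.9659); cell (7,8); t to first gridline: x 1.7773, y 0.7350 (then +3.8637 / +1.0353)
    (7,7) via y @ 0.7350
    (7,6) via y @ 1.7703
    (8,6) via x @ 1.7773
    (8,5) via y @ 2.8056
    (8,4) via y @ 3.8409
    (8,3) via y @ 4.8762
    (9,3) via x @ 5.6410  # hit
  → r_3 = 5.6410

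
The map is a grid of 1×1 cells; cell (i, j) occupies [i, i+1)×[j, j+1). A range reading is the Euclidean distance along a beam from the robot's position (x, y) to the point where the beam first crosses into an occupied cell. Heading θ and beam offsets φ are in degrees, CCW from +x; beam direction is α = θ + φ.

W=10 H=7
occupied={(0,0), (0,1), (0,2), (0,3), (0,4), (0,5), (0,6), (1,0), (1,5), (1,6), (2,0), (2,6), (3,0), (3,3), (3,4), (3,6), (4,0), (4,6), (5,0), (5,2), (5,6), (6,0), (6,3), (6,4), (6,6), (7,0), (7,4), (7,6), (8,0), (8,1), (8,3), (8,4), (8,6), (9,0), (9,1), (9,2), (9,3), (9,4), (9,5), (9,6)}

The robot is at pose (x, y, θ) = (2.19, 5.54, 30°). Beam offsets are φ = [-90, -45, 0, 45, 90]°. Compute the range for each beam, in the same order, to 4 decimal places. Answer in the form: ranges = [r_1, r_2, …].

beam 1: φ=-90°, α=300°
  direction (0.5000, -0.8660); cell (2,5); t to first gridline: x 1.6200, y 0.6235 (then +2.0000 / +1.1547)
    (2,4) via y @ 0.6235
    (3,4) via x @ 1.6200  # hit
  → r_1 = 1.6200
beam 2: φ=-45°, α=345°
  direction (0.9659, -0.2588); cell (2,5); t to first gridline: x 0.8386, y 2.0864 (then +1.0353 / +3.8637)
    (3,5) via x @ 0.8386
    (4,5) via x @ 1.8738
    (4,4) via y @ 2.0864
    (5,4) via x @ 2.9091
    (6,4) via x @ 3.9444  # hit
  → r_2 = 3.9444
beam 3: φ=0°, α=30°
  direction (0.8660, 0.5000); cell (2,5); t to first gridline: x 0.9353, y 0.9200 (then +1.1547 / +2.0000)
    (2,6) via y @ 0.9200  # hit
  → r_3 = 0.9200
beam 4: φ=45°, α=75°
  direction (0.2588, 0.9659); cell (2,5); t to first gridline: x 3.1296, y 0.4762 (then +3.8637 / +1.0353)
    (2,6) via y @ 0.4762  # hit
  → r_4 = 0.4762
beam 5: φ=90°, α=120°
  direction (-0.5000, 0.8660); cell (2,5); t to first gridline: x 0.3800, y 0.5312 (then +2.0000 / +1.1547)
    (1,5) via x @ 0.3800  # hit
  → r_5 = 0.3800

ranges = [1.6200, 3.9444, 0.9200, 0.4762, 0.3800]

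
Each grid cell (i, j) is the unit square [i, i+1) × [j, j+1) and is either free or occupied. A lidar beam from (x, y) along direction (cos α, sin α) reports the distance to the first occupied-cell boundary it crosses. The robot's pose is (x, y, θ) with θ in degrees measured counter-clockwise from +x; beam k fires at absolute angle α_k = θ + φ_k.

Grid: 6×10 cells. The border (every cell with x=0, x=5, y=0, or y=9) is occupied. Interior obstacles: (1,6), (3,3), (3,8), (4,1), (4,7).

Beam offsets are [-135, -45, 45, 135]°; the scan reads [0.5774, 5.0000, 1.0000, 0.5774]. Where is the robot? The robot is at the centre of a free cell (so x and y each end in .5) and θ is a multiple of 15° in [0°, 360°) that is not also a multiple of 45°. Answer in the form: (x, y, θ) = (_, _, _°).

Candidates: 27 free-cell centres × 16 headings = 432 poses. Raycast each; keep the one whose scan matches to 4 dp.
  (4.5, 4.5, 195°): beam 1 = 1.0000 ≠ 0.5774 ✗
  (1.5, 2.5, 330°): beam 1 = 0.5176 ≠ 0.5774 ✗
  (4.5, 8.5, 60°): beam 1 = 0.5176 ≠ 0.5774 ✗
  (3.5, 1.5, 255°): beam 1 = 5.0000 ≠ 0.5774 ✗
  (2.5, 3.5, 300°): beam 1 = 1.5529 ≠ 0.5774 ✗
  …
  (3.5, 1.5, 165°): r_1=0.5774, r_2=5.0000, r_3=1.0000, r_4=0.5774 — all match ✓
Only this pose fits every beam.

(x, y, θ) = (3.5, 1.5, 165°)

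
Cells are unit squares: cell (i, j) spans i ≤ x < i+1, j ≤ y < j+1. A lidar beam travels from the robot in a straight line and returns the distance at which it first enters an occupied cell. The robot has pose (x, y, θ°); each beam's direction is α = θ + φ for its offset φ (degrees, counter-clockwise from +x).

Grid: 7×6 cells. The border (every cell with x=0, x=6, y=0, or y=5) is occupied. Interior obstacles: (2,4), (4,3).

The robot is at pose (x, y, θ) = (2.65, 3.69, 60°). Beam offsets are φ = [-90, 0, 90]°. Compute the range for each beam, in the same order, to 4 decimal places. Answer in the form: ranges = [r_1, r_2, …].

ranges = [3.8682, 0.3580, 0.6200]

beam 1: φ=-90°, α=330°
  direction (0.8660, -0.5000); cell (2,3); t to first gridline: x 0.4041, y 1.3800 (then +1.1547 / +2.0000)
    (3,3) via x @ 0.4041
    (3,2) via y @ 1.3800
    (4,2) via x @ 1.5588
    (5,2) via x @ 2.7135
    (5,1) via y @ 3.3800
    (6,1) via x @ 3.8682  # hit
  → r_1 = 3.8682
beam 2: φ=0°, α=60°
  direction (0.5000, 0.8660); cell (2,3); t to first gridline: x 0.7000, y 0.3580 (then +2.0000 / +1.1547)
    (2,4) via y @ 0.3580  # hit
  → r_2 = 0.3580
beam 3: φ=90°, α=150°
  direction (-0.8660, 0.5000); cell (2,3); t to first gridline: x 0.7506, y 0.6200 (then +1.1547 / +2.0000)
    (2,4) via y @ 0.6200  # hit
  → r_3 = 0.6200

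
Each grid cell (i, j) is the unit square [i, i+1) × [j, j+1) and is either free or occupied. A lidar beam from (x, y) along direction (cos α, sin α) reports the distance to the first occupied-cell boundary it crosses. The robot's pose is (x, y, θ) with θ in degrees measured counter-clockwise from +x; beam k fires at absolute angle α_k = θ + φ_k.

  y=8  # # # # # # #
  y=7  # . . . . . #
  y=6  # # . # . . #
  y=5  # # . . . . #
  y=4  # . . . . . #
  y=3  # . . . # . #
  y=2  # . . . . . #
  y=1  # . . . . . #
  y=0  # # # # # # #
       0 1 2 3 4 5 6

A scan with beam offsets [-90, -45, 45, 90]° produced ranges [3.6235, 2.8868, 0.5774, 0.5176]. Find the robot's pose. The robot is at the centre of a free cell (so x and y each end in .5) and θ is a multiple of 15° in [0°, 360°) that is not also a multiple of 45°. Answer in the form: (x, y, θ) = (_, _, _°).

(x, y, θ) = (1.5, 4.5, 15°)

The pose lattice has 31·16 = 496 candidates. Test each by forward raycasting.
  (3.5, 3.5, 240°): beam 1 = 2.8868 ≠ 3.6235 ✗
  (3.5, 4.5, 150°): beam 1 = 4.0415 ≠ 3.6235 ✗
  (4.5, 7.5, 345°): beam 1 = 6.7293 ≠ 3.6235 ✗
  …
  (1.5, 4.5, 15°): r_1=3.6235, r_2=2.8868, r_3=0.5774, r_4=0.5176 — all match ✓
No second candidate reproduces the full scan.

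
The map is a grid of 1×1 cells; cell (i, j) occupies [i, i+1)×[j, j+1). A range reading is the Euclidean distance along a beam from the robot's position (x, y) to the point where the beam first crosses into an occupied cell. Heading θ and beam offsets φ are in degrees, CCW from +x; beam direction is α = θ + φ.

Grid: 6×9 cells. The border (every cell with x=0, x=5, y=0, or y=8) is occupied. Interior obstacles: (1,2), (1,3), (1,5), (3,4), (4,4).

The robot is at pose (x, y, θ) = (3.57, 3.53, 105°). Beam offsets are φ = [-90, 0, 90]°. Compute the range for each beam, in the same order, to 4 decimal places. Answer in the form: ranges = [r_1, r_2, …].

beam 1: φ=-90°, α=15°
  d=(0.9659,0.2588)  start (3,3)  tX=0.4452 tY=1.8159  stride 1/|dx|=1.0353 1/|dy|=3.8637
    cross x-line → (4,3), t=0.4452
    cross x-line → (5,3), t=1.4804 (wall)
  → r_1 = 1.4804
beam 2: φ=0°, α=105°
  d=(-0.2588,0.9659)  start (3,3)  tX=2.2023 tY=0.4866  stride 1/|dx|=3.8637 1/|dy|=1.0353
    cross y-line → (3,4), t=0.4866 (wall)
  → r_2 = 0.4866
beam 3: φ=90°, α=195°
  d=(-0.9659,-0.2588)  start (3,3)  tX=0.5901 tY=2.0478  stride 1/|dx|=1.0353 1/|dy|=3.8637
    cross x-line → (2,3), t=0.5901
    cross x-line → (1,3), t=1.6254 (wall)
  → r_3 = 1.6254

ranges = [1.4804, 0.4866, 1.6254]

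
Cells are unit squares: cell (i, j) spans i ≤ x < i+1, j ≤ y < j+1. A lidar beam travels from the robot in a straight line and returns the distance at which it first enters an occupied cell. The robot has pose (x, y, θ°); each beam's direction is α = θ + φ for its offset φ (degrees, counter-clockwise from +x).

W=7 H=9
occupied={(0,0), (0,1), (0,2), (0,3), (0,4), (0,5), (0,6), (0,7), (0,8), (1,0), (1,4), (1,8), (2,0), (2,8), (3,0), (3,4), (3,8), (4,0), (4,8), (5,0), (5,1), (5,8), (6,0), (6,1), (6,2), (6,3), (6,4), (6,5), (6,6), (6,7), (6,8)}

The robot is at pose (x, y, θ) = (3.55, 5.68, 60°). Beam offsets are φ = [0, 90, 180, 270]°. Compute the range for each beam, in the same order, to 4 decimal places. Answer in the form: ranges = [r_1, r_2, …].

ranges = [2.6789, 2.9445, 0.7852, 2.8290]

beam 1: φ=0°, α=60°
  dir = (cos 60°, sin 60°) = (0.5000, 0.8660); from cell (3,5)
  next x-line at t=0.9000, next y-line at t=0.3695; Δt_x=2.0000, Δt_y=1.1547
    y: enter (3,6) at t=0.3695
    x: enter (4,6) at t=0.9000
    y: enter (4,7) at t=1.5242
    y: enter (4,8) at t=2.6789 ← occupied
  → r_1 = 2.6789
beam 2: φ=90°, α=150°
  dir = (cos 150°, sin 150°) = (-0.8660, 0.5000); from cell (3,5)
  next x-line at t=0.6351, next y-line at t=0.6400; Δt_x=1.1547, Δt_y=2.0000
    x: enter (2,5) at t=0.6351
    y: enter (2,6) at t=0.6400
    x: enter (1,6) at t=1.7898
    y: enter (1,7) at t=2.6400
    x: enter (0,7) at t=2.9445 ← occupied
  → r_2 = 2.9445
beam 3: φ=180°, α=240°
  dir = (cos 240°, sin 240°) = (-0.5000, -0.8660); from cell (3,5)
  next x-line at t=1.1000, next y-line at t=0.7852; Δt_x=2.0000, Δt_y=1.1547
    y: enter (3,4) at t=0.7852 ← occupied
  → r_3 = 0.7852
beam 4: φ=270°, α=330°
  dir = (cos 330°, sin 330°) = (0.8660, -0.5000); from cell (3,5)
  next x-line at t=0.5196, next y-line at t=1.3600; Δt_x=1.1547, Δt_y=2.0000
    x: enter (4,5) at t=0.5196
    y: enter (4,4) at t=1.3600
    x: enter (5,4) at t=1.6743
    x: enter (6,4) at t=2.8290 ← occupied
  → r_4 = 2.8290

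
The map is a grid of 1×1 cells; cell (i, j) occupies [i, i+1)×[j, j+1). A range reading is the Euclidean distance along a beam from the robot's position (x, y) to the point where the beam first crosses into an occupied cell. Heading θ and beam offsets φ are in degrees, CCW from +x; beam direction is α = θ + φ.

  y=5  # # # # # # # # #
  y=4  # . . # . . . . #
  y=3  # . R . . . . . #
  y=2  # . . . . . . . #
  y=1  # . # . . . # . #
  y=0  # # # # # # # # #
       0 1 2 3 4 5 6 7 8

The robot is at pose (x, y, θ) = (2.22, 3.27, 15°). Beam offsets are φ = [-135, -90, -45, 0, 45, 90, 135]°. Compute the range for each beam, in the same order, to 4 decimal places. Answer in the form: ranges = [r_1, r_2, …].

beam 1: φ=-135°, α=240°
  direction (-0.5000, -0.8660); cell (2,3); t to first gridline: x 0.4400, y 0.3118 (then +2.0000 / +1.1547)
    (2,2) via y @ 0.3118
    (1,2) via x @ 0.4400
    (1,1) via y @ 1.4665
    (0,1) via x @ 2.4400  # hit
  → r_1 = 2.4400
beam 2: φ=-90°, α=285°
  direction (0.2588, -0.9659); cell (2,3); t to first gridline: x 3.0137, y 0.2795 (then +3.8637 / +1.0353)
    (2,2) via y @ 0.2795
    (2,1) via y @ 1.3148  # hit
  → r_2 = 1.3148
beam 3: φ=-45°, α=330°
  direction (0.8660, -0.5000); cell (2,3); t to first gridline: x 0.9007, y 0.5400 (then +1.1547 / +2.0000)
    (2,2) via y @ 0.5400
    (3,2) via x @ 0.9007
    (4,2) via x @ 2.0554
    (4,1) via y @ 2.5400
    (5,1) via x @ 3.2101
    (6,1) via x @ 4.3648  # hit
  → r_3 = 4.3648
beam 4: φ=0°, α=15°
  direction (0.9659, 0.2588); cell (2,3); t to first gridline: x 0.8075, y 2.8205 (then +1.0353 / +3.8637)
    (3,3) via x @ 0.8075
    (4,3) via x @ 1.8428
    (4,4) via y @ 2.8205
    (5,4) via x @ 2.8781
    (6,4) via x @ 3.9133
    (7,4) via x @ 4.9486
    (8,4) via x @ 5.9839  # hit
  → r_4 = 5.9839
beam 5: φ=45°, α=60°
  direction (0.5000, 0.8660); cell (2,3); t to first gridline: x 1.5600, y 0.8429 (then +2.0000 / +1.1547)
    (2,4) via y @ 0.8429
    (3,4) via x @ 1.5600  # hit
  → r_5 = 1.5600
beam 6: φ=90°, α=105°
  direction (-0.2588, 0.9659); cell (2,3); t to first gridline: x 0.8500, y 0.7558 (then +3.8637 / +1.0353)
    (2,4) via y @ 0.7558
    (1,4) via x @ 0.8500
    (1,5) via y @ 1.7910  # hit
  → r_6 = 1.7910
beam 7: φ=135°, α=150°
  direction (-0.8660, 0.5000); cell (2,3); t to first gridline: x 0.2540, y 1.4600 (then +1.1547 / +2.0000)
    (1,3) via x @ 0.2540
    (0,3) via x @ 1.4087  # hit
  → r_7 = 1.4087

ranges = [2.4400, 1.3148, 4.3648, 5.9839, 1.5600, 1.7910, 1.4087]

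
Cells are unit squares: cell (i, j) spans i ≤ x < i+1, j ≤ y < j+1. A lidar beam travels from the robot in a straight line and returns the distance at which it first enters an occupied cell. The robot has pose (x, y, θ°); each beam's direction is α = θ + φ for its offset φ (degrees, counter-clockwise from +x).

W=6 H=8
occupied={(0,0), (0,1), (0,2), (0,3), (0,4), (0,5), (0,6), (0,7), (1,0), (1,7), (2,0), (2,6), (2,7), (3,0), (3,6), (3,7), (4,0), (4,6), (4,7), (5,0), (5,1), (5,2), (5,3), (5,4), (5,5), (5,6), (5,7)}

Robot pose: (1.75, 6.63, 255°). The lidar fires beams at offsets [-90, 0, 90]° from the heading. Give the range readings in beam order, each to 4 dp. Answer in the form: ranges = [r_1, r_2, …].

beam 1: φ=-90°, α=165°
  dir = (cos 165°, sin 165°) = (-0.9659, 0.2588); from cell (1,6)
  next x-line at t=0.7765, next y-line at t=1.4296; Δt_x=1.0353, Δt_y=3.8637
    x: enter (0,6) at t=0.7765 ← occupied
  → r_1 = 0.7765
beam 2: φ=0°, α=255°
  dir = (cos 255°, sin 255°) = (-0.2588, -0.9659); from cell (1,6)
  next x-line at t=2.8978, next y-line at t=0.6522; Δt_x=3.8637, Δt_y=1.0353
    y: enter (1,5) at t=0.6522
    y: enter (1,4) at t=1.6875
    y: enter (1,3) at t=2.7228
    x: enter (0,3) at t=2.8978 ← occupied
  → r_2 = 2.8978
beam 3: φ=90°, α=345°
  dir = (cos 345°, sin 345°) = (0.9659, -0.2588); from cell (1,6)
  next x-line at t=0.2588, next y-line at t=2.4341; Δt_x=1.0353, Δt_y=3.8637
    x: enter (2,6) at t=0.2588 ← occupied
  → r_3 = 0.2588

ranges = [0.7765, 2.8978, 0.2588]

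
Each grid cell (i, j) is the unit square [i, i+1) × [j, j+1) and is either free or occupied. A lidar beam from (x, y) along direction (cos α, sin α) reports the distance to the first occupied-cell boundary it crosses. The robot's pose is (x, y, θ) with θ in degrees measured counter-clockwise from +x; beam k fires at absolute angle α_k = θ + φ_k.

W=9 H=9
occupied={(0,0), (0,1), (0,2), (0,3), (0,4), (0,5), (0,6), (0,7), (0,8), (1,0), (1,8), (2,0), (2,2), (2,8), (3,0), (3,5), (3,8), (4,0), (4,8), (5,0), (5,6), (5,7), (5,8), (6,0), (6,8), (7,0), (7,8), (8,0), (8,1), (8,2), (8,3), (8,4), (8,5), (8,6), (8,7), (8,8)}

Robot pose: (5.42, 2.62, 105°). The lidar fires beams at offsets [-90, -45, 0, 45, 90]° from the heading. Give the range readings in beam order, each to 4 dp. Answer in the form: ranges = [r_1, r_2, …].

beam 1: φ=-90°, α=15°
  d=(0.9659,0.2588)  start (5,2)  tX=0.6005 tY=1.4682  stride 1/|dx|=1.0353 1/|dy|=3.8637
    cross x-line → (6,2), t=0.6005
    cross y-line → (6,3), t=1.4682
    cross x-line → (7,3), t=1.6357
    cross x-line → (8,3), t=2.6710 (wall)
  → r_1 = 2.6710
beam 2: φ=-45°, α=60°
  d=(0.5000,0.8660)  start (5,2)  tX=1.1600 tY=0.4388  stride 1/|dx|=2.0000 1/|dy|=1.1547
    cross y-line → (5,3), t=0.4388
    cross x-line → (6,3), t=1.1600
    cross y-line → (6,4), t=1.5935
    cross y-line → (6,5), t=2.7482
    cross x-line → (7,5), t=3.1600
    cross y-line → (7,6), t=3.9029
    cross y-line → (7,7), t=5.0576
    cross x-line → (8,7), t=5.1600 (wall)
  → r_2 = 5.1600
beam 3: φ=0°, α=105°
  d=(-0.2588,0.9659)  start (5,2)  tX=1.6228 tY=0.3934  stride 1/|dx|=3.8637 1/|dy|=1.0353
    cross y-line → (5,3), t=0.3934
    cross y-line → (5,4), t=1.4287
    cross x-line → (4,4), t=1.6228
    cross y-line → (4,5), t=2.4640
    cross y-line → (4,6), t=3.4992
    cross y-line → (4,7), t=4.5345
    cross x-line → (3,7), t=5.4865
    cross y-line → (3,8), t=5.5698 (wall)
  → r_3 = 5.5698
beam 4: φ=45°, α=150°
  d=(-0.8660,0.5000)  start (5,2)  tX=0.4850 tY=0.7600  stride 1/|dx|=1.1547 1/|dy|=2.0000
    cross x-line → (4,2), t=0.4850
    cross y-line → (4,3), t=0.7600
    cross x-line → (3,3), t=1.6397
    cross y-line → (3,4), t=2.7600
    cross x-line → (2,4), t=2.7944
    cross x-line → (1,4), t=3.9491
    cross y-line → (1,5), t=4.7600
    cross x-line → (0,5), t=5.1038 (wall)
  → r_4 = 5.1038
beam 5: φ=90°, α=195°
  d=(-0.9659,-0.2588)  start (5,2)  tX=0.4348 tY=2.3955  stride 1/|dx|=1.0353 1/|dy|=3.8637
    cross x-line → (4,2), t=0.4348
    cross x-line → (3,2), t=1.4701
    cross y-line → (3,1), t=2.3955
    cross x-line → (2,1), t=2.5054
    cross x-line → (1,1), t=3.5406
    cross x-line → (0,1), t=4.5759 (wall)
  → r_5 = 4.5759

ranges = [2.6710, 5.1600, 5.5698, 5.1038, 4.5759]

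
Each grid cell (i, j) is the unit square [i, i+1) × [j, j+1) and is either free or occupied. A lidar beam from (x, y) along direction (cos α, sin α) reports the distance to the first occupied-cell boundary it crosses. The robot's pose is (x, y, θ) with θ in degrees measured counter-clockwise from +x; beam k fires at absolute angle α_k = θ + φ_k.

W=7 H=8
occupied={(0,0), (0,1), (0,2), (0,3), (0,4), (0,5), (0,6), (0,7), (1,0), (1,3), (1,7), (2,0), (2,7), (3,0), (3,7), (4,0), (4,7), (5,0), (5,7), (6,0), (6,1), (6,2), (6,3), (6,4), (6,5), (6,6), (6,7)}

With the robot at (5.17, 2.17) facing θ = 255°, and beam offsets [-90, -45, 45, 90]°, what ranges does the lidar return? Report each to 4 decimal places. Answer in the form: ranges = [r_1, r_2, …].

ranges = [3.2818, 2.3400, 1.3510, 0.8593]

beam 1: φ=-90°, α=165°
  dir = (cos 165°, sin 165°) = (-0.9659, 0.2588); from cell (5,2)
  next x-line at t=0.1760, next y-line at t=3.2069; Δt_x=1.0353, Δt_y=3.8637
    x: enter (4,2) at t=0.1760
    x: enter (3,2) at t=1.2113
    x: enter (2,2) at t=2.2465
    y: enter (2,3) at t=3.2069
    x: enter (1,3) at t=3.2818 ← occupied
  → r_1 = 3.2818
beam 2: φ=-45°, α=210°
  dir = (cos 210°, sin 210°) = (-0.8660, -0.5000); from cell (5,2)
  next x-line at t=0.1963, next y-line at t=0.3400; Δt_x=1.1547, Δt_y=2.0000
    x: enter (4,2) at t=0.1963
    y: enter (4,1) at t=0.3400
    x: enter (3,1) at t=1.3510
    y: enter (3,0) at t=2.3400 ← occupied
  → r_2 = 2.3400
beam 3: φ=45°, α=300°
  dir = (cos 300°, sin 300°) = (0.5000, -0.8660); from cell (5,2)
  next x-line at t=1.6600, next y-line at t=0.1963; Δt_x=2.0000, Δt_y=1.1547
    y: enter (5,1) at t=0.1963
    y: enter (5,0) at t=1.3510 ← occupied
  → r_3 = 1.3510
beam 4: φ=90°, α=345°
  dir = (cos 345°, sin 345°) = (0.9659, -0.2588); from cell (5,2)
  next x-line at t=0.8593, next y-line at t=0.6568; Δt_x=1.0353, Δt_y=3.8637
    y: enter (5,1) at t=0.6568
    x: enter (6,1) at t=0.8593 ← occupied
  → r_4 = 0.8593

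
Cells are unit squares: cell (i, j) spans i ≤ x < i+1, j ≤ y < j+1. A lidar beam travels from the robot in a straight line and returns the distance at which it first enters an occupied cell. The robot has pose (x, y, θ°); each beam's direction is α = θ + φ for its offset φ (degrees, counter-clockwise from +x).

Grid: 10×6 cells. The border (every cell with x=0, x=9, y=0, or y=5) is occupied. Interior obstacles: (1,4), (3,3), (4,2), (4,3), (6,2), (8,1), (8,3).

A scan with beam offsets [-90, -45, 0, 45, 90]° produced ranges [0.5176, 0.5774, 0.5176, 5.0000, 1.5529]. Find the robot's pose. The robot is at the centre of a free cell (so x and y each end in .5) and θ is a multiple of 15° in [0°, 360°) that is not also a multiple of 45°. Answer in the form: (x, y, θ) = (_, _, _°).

Candidates: 25 free-cell centres × 16 headings = 400 poses. Raycast each; keep the one whose scan matches to 4 dp.
  (5.5, 2.5, 30°): beam 1 = 1.7321 ≠ 0.5176 ✗
  (7.5, 2.5, 150°): beam 1 = 1.0000 ≠ 0.5176 ✗
  (1.5, 2.5, 285°): beam 2 = 1.0000 ≠ 0.5774 ✗
  …
  (8.5, 2.5, 105°): r_1=0.5176, r_2=0.5774, r_3=0.5176, r_4=5.0000, r_5=1.5529 — all match ✓
No second candidate reproduces the full scan.

(x, y, θ) = (8.5, 2.5, 105°)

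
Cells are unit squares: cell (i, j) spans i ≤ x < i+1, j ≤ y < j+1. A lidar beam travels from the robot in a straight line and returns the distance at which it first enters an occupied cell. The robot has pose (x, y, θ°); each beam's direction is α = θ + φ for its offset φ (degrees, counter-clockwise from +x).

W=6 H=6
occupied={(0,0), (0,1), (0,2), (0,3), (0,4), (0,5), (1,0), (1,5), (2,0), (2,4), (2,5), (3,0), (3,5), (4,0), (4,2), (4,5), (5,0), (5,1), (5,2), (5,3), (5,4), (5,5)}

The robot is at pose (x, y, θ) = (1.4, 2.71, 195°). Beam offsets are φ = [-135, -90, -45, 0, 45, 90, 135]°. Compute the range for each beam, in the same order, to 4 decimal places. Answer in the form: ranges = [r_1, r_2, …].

beam 1: φ=-135°, α=60°
  cosα=0.5000 sinα=0.8660 | (1,2) | tMaxX 1.2000 tMaxY 0.3349 | tΔX 2.0000 tΔY 1.1547
    t=0.3349 [y] (1,3)
    t=1.2000 [x] (2,3)
    t=1.4896 [y] (2,4) — stop
  → r_1 = 1.4896
beam 2: φ=-90°, α=105°
  cosα=-0.2588 sinα=0.9659 | (1,2) | tMaxX 1.5455 tMaxY 0.3002 | tΔX 3.8637 tΔY 1.0353
    t=0.3002 [y] (1,3)
    t=1.3355 [y] (1,4)
    t=1.5455 [x] (0,4) — stop
  → r_2 = 1.5455
beam 3: φ=-45°, α=150°
  cosα=-0.8660 sinα=0.5000 | (1,2) | tMaxX 0.4619 tMaxY 0.5800 | tΔX 1.1547 tΔY 2.0000
    t=0.4619 [x] (0,2) — stop
  → r_3 = 0.4619
beam 4: φ=0°, α=195°
  cosα=-0.9659 sinα=-0.2588 | (1,2) | tMaxX 0.4141 tMaxY 2.7432 | tΔX 1.0353 tΔY 3.8637
    t=0.4141 [x] (0,2) — stop
  → r_4 = 0.4141
beam 5: φ=45°, α=240°
  cosα=-0.5000 sinα=-0.8660 | (1,2) | tMaxX 0.8000 tMaxY 0.8198 | tΔX 2.0000 tΔY 1.1547
    t=0.8000 [x] (0,2) — stop
  → r_5 = 0.8000
beam 6: φ=90°, α=285°
  cosα=0.2588 sinα=-0.9659 | (1,2) | tMaxX 2.3182 tMaxY 0.7350 | tΔX 3.8637 tΔY 1.0353
    t=0.7350 [y] (1,1)
    t=1.7703 [y] (1,0) — stop
  → r_6 = 1.7703
beam 7: φ=135°, α=330°
  cosα=0.8660 sinα=-0.5000 | (1,2) | tMaxX 0.6928 tMaxY 1.4200 | tΔX 1.1547 tΔY 2.0000
    t=0.6928 [x] (2,2)
    t=1.4200 [y] (2,1)
    t=1.8475 [x] (3,1)
    t=3.0022 [x] (4,1)
    t=3.4200 [y] (4,0) — stop
  → r_7 = 3.4200

ranges = [1.4896, 1.5455, 0.4619, 0.4141, 0.8000, 1.7703, 3.4200]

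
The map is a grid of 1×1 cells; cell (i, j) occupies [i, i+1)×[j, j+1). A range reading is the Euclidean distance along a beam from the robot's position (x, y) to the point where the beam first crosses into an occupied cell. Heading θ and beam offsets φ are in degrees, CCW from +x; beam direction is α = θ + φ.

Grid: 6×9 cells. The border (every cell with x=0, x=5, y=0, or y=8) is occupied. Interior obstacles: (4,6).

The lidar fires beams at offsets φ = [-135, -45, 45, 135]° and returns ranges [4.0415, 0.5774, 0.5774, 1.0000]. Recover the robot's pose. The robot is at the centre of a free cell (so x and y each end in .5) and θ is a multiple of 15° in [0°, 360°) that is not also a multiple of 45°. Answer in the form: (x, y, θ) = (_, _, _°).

Candidates: 27 free-cell centres × 16 headings = 432 poses. Raycast each; keep the one whose scan matches to 4 dp.
  (4.5, 5.5, 255°): beam 1 = 0.5774 ≠ 4.0415 ✗
  (1.5, 5.5, 345°): beam 1 = 0.5774 ≠ 4.0415 ✗
  (4.5, 7.5, 345°): beam 4 = 0.5774 ≠ 1.0000 ✗
  (1.5, 7.5, 120°): beam 1 = 2.5882 ≠ 4.0415 ✗
  …
  (4.5, 1.5, 285°): r_1=4.0415, r_2=0.5774, r_3=0.5774, r_4=1.0000 — all match ✓
Only this pose fits every beam.

(x, y, θ) = (4.5, 1.5, 285°)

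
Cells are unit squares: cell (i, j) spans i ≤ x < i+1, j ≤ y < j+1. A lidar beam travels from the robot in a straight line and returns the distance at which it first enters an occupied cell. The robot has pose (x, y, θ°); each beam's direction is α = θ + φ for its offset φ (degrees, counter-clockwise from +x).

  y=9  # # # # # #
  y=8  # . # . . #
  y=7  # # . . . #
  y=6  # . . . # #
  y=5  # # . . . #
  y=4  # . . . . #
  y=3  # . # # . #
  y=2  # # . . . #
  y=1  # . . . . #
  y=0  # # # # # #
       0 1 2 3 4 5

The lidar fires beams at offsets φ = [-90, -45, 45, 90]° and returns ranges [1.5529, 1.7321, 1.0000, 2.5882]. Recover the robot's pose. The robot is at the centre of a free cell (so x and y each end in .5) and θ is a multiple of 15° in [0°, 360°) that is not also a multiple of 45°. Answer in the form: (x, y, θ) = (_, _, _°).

(x, y, θ) = (3.5, 5.5, 15°)

Candidates: 25 free-cell centres × 16 headings = 400 poses. Raycast each; keep the one whose scan matches to 4 dp.
  (4.5, 2.5, 60°): beam 1 = 0.5774 ≠ 1.5529 ✗
  (2.5, 5.5, 285°): beam 1 = 0.5176 ≠ 1.5529 ✗
  (4.5, 4.5, 240°): beam 1 = 2.8868 ≠ 1.5529 ✗
  …
  (3.5, 5.5, 15°): r_1=1.5529, r_2=1.7321, r_3=1.0000, r_4=2.5882 — all match ✓
Only this pose fits every beam.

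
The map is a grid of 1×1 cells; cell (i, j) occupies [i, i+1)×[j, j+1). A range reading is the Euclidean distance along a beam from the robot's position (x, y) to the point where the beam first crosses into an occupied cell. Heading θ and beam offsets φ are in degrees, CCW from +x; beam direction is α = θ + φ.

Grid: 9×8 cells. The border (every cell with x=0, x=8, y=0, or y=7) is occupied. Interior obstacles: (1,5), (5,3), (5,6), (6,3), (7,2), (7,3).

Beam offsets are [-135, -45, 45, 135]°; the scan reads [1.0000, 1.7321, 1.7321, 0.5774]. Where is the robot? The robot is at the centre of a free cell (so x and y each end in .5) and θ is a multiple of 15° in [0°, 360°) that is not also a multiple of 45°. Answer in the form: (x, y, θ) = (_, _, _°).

(x, y, θ) = (7.5, 5.5, 195°)

The pose lattice has 36·16 = 576 candidates. Test each by forward raycasting.
  (6.5, 5.5, 285°): beam 4 = 1.7321 ≠ 0.5774 ✗
  (2.5, 5.5, 255°): beam 1 = 1.7321 ≠ 1.0000 ✗
  (3.5, 1.5, 240°): beam 1 = 5.6940 ≠ 1.0000 ✗
  (1.5, 4.5, 75°): beam 1 = 4.0415 ≠ 1.0000 ✗
  …
  (7.5, 5.5, 195°): r_1=1.0000, r_2=1.7321, r_3=1.7321, r_4=0.5774 — all match ✓
Unique over the lattice → pose = (7.5, 5.5, 195°).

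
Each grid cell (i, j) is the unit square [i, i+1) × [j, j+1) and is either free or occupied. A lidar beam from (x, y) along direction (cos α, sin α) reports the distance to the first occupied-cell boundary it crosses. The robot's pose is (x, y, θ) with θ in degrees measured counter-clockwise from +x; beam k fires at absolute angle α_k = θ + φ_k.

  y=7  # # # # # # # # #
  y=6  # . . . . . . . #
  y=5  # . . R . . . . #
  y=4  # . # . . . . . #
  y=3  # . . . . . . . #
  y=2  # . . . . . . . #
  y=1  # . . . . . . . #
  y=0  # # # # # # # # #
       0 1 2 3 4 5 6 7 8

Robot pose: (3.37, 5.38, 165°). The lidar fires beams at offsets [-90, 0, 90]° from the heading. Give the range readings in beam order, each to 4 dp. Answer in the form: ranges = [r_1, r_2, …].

beam 1: φ=-90°, α=75°
  dir = (cos 75°, sin 75°) = (0.2588, 0.9659); from cell (3,5)
  next x-line at t=2.4341, next y-line at t=0.6419; Δt_x=3.8637, Δt_y=1.0353
    y: enter (3,6) at t=0.6419
    y: enter (3,7) at t=1.6771 ← occupied
  → r_1 = 1.6771
beam 2: φ=0°, α=165°
  dir = (cos 165°, sin 165°) = (-0.9659, 0.2588); from cell (3,5)
  next x-line at t=0.3831, next y-line at t=2.3955; Δt_x=1.0353, Δt_y=3.8637
    x: enter (2,5) at t=0.3831
    x: enter (1,5) at t=1.4183
    y: enter (1,6) at t=2.3955
    x: enter (0,6) at t=2.4536 ← occupied
  → r_2 = 2.4536
beam 3: φ=90°, α=255°
  dir = (cos 255°, sin 255°) = (-0.2588, -0.9659); from cell (3,5)
  next x-line at t=1.4296, next y-line at t=0.3934; Δt_x=3.8637, Δt_y=1.0353
    y: enter (3,4) at t=0.3934
    y: enter (3,3) at t=1.4287
    x: enter (2,3) at t=1.4296
    y: enter (2,2) at t=2.4640
    y: enter (2,1) at t=3.4992
    y: enter (2,0) at t=4.5345 ← occupied
  → r_3 = 4.5345

ranges = [1.6771, 2.4536, 4.5345]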